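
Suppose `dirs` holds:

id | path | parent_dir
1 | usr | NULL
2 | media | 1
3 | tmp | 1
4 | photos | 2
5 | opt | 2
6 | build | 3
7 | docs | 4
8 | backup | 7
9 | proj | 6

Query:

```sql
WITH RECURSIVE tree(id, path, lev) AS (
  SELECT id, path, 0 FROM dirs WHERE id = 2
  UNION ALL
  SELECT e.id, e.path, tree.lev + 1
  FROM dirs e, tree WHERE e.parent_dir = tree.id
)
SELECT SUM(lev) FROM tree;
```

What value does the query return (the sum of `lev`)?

Base: id=2 (media) at lev 0.
Iteration 1: rows with parent_dir in {2} -> photos (id 4, lev 1), opt (id 5, lev 1).
Iteration 2: rows with parent_dir in {4,5} -> docs (id 7, lev 2).
Iteration 3: rows with parent_dir in {7} -> backup (id 8, lev 3).
Iteration 4: no rows with parent_dir in {8}; recursion stops.
SUM(lev) = 0 + 1 + 1 + 2 + 3 = 7.

7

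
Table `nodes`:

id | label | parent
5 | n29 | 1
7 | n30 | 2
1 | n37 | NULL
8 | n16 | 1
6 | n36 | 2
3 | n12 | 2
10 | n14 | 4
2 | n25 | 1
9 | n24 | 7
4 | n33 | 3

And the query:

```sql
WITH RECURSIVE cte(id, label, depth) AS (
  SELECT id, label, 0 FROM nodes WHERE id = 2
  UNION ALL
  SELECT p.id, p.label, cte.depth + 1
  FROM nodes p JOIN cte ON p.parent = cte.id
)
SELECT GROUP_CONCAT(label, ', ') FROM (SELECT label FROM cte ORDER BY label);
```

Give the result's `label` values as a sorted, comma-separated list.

Base: id=2 (n25) at depth 0.
Iteration 1: rows with parent in {2} -> n12 (id 3, depth 1), n36 (id 6, depth 1), n30 (id 7, depth 1).
Iteration 2: rows with parent in {3,6,7} -> n33 (id 4, depth 2), n24 (id 9, depth 2).
Iteration 3: rows with parent in {4,9} -> n14 (id 10, depth 3).
Iteration 4: no rows with parent in {10}; recursion stops.

n12, n14, n24, n25, n30, n33, n36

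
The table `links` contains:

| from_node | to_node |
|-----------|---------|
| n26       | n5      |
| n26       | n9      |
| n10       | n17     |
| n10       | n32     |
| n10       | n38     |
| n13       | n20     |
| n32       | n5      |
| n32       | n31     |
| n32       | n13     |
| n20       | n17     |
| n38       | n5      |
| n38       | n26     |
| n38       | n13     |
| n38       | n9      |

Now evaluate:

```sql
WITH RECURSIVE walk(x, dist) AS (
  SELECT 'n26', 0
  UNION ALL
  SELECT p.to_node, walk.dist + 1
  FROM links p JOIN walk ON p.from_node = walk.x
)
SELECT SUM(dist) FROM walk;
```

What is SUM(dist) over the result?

2

Base: (n26, dist=0).
Iteration 1: edges from {n26} -> (n5, dist=1), (n9, dist=1).
Iteration 2: no outgoing edges from {n5,n9}; recursion stops.
SUM(dist) = 0 + 1 + 1 = 2.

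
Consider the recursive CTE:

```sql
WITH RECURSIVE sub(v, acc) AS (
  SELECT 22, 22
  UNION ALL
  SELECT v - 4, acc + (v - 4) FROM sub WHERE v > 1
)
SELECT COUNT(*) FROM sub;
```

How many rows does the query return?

Base: v=22, acc=22.
Iteration 1: 22 > 1 holds -> v = 22 - 4 = 18, acc = 22 + 18 = 40.
Iteration 2: 18 > 1 holds -> v = 18 - 4 = 14, acc = 40 + 14 = 54.
Iteration 3: 14 > 1 holds -> v = 14 - 4 = 10, acc = 54 + 10 = 64.
Iteration 4: 10 > 1 holds -> v = 10 - 4 = 6, acc = 64 + 6 = 70.
Iteration 5: 6 > 1 holds -> v = 6 - 4 = 2, acc = 70 + 2 = 72.
Iteration 6: 2 > 1 holds -> v = 2 - 4 = -2, acc = 72 + -2 = 70.
Iteration 7: -2 > 1 fails; recursion stops.
Total rows emitted: 7.

7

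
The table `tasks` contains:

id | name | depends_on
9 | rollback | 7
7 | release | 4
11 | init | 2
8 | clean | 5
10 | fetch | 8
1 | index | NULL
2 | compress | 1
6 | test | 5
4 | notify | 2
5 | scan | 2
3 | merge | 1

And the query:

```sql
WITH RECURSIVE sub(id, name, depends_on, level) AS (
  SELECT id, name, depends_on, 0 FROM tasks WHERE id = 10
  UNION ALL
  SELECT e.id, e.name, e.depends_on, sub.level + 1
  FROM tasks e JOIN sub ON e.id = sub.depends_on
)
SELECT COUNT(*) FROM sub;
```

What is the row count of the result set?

5

Base: id=10 (fetch), depends_on=8, level 0.
Iteration 1: join on id=8 -> clean (id 8, depends_on=5, level 1).
Iteration 2: join on id=5 -> scan (id 5, depends_on=2, level 2).
Iteration 3: join on id=2 -> compress (id 2, depends_on=1, level 3).
Iteration 4: join on id=1 -> index (id 1, depends_on=NULL, level 4).
Iteration 5: depends_on is NULL; no match; recursion stops.
Total rows emitted: 5.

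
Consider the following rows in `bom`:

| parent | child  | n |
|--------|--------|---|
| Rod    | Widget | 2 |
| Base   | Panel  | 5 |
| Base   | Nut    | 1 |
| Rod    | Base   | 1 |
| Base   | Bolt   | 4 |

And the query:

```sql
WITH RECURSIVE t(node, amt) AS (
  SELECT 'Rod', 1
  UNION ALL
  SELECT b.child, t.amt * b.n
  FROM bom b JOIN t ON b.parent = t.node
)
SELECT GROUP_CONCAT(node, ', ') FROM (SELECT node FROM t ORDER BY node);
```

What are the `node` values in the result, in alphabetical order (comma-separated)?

Base, Bolt, Nut, Panel, Rod, Widget

Base: (Rod, amt=1).
Iteration 1: components of {Rod} -> Base = 1*1 = 1, Widget = 1*2 = 2.
Iteration 2: components of {Base,Widget} -> Bolt = 1*4 = 4, Nut = 1*1 = 1, Panel = 1*5 = 5.
Iteration 3: no further components; recursion stops.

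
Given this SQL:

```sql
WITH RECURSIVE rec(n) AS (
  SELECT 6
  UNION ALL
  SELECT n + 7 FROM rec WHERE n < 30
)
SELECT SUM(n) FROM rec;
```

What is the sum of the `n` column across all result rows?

Base: n=6.
Iteration 1: 6 < 30 holds -> n = 6 + 7 = 13.
Iteration 2: 13 < 30 holds -> n = 13 + 7 = 20.
Iteration 3: 20 < 30 holds -> n = 20 + 7 = 27.
Iteration 4: 27 < 30 holds -> n = 27 + 7 = 34.
Iteration 5: 34 < 30 fails; recursion stops.
SUM(n) = 6 + 13 + 20 + 27 + 34 = 100.

100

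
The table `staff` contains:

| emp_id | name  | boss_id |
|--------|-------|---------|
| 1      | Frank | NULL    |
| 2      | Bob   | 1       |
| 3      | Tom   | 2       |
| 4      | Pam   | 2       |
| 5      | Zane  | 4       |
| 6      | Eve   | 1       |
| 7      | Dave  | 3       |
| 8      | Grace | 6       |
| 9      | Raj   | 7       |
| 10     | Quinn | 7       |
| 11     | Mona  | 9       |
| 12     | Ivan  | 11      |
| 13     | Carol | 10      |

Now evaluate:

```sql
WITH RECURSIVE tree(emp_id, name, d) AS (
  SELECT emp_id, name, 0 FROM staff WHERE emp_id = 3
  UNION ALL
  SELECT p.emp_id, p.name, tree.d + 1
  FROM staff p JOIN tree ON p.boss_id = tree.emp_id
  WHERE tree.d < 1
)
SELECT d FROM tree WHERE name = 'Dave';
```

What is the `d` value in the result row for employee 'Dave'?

1

Base: emp_id=3 (Tom) at d 0.
Iteration 1: rows with boss_id in {3} -> Dave (id 7, d 1).
Iteration 2: d < 1 fails for all current rows; recursion stops.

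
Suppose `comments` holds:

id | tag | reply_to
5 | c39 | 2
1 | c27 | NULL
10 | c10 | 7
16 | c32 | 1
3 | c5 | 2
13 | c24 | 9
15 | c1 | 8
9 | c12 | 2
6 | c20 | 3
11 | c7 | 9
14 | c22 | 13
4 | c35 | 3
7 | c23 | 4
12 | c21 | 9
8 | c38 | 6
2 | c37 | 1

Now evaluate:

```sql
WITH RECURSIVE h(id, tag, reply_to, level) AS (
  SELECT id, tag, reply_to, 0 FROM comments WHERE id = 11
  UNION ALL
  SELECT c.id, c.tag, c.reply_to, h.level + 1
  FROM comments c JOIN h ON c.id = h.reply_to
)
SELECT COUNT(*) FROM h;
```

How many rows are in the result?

4

Base: id=11 (c7), reply_to=9, level 0.
Iteration 1: join on id=9 -> c12 (id 9, reply_to=2, level 1).
Iteration 2: join on id=2 -> c37 (id 2, reply_to=1, level 2).
Iteration 3: join on id=1 -> c27 (id 1, reply_to=NULL, level 3).
Iteration 4: reply_to is NULL; no match; recursion stops.
Total rows emitted: 4.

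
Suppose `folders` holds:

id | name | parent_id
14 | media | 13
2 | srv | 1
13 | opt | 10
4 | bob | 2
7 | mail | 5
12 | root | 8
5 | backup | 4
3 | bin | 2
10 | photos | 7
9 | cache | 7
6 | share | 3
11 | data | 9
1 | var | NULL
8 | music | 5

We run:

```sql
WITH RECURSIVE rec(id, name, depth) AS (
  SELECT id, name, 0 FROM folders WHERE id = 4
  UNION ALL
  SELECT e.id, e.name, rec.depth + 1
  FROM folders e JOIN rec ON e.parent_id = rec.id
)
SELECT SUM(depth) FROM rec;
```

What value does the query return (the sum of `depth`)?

Base: id=4 (bob) at depth 0.
Iteration 1: rows with parent_id in {4} -> backup (id 5, depth 1).
Iteration 2: rows with parent_id in {5} -> mail (id 7, depth 2), music (id 8, depth 2).
Iteration 3: rows with parent_id in {7,8} -> cache (id 9, depth 3), photos (id 10, depth 3), root (id 12, depth 3).
Iteration 4: rows with parent_id in {9,10,12} -> data (id 11, depth 4), opt (id 13, depth 4).
Iteration 5: rows with parent_id in {11,13} -> media (id 14, depth 5).
Iteration 6: no rows with parent_id in {14}; recursion stops.
SUM(depth) = 0 + 1 + 2 + 2 + 3 + 3 + 3 + 4 + 4 + 5 = 27.

27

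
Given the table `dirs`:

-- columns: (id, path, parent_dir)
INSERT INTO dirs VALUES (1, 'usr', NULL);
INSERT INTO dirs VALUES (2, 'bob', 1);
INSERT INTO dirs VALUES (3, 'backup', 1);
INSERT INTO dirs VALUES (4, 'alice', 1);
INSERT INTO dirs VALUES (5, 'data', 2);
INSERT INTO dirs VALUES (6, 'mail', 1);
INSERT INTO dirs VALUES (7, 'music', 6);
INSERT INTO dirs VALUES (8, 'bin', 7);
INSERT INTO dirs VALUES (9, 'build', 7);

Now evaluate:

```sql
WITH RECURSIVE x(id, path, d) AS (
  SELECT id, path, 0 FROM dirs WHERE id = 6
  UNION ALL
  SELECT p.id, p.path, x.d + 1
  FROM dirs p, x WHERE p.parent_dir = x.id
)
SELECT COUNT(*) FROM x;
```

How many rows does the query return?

4

Base: id=6 (mail) at d 0.
Iteration 1: rows with parent_dir in {6} -> music (id 7, d 1).
Iteration 2: rows with parent_dir in {7} -> bin (id 8, d 2), build (id 9, d 2).
Iteration 3: no rows with parent_dir in {8,9}; recursion stops.
Total rows emitted: 4.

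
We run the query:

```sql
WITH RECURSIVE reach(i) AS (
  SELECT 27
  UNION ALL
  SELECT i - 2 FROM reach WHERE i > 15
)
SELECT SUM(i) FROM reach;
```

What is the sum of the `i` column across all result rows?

Base: i=27.
Iteration 1: 27 > 15 holds -> i = 27 - 2 = 25.
Iteration 2: 25 > 15 holds -> i = 25 - 2 = 23.
Iteration 3: 23 > 15 holds -> i = 23 - 2 = 21.
Iteration 4: 21 > 15 holds -> i = 21 - 2 = 19.
Iteration 5: 19 > 15 holds -> i = 19 - 2 = 17.
Iteration 6: 17 > 15 holds -> i = 17 - 2 = 15.
Iteration 7: 15 > 15 fails; recursion stops.
SUM(i) = 27 + 25 + 23 + 21 + 19 + 17 + 15 = 147.

147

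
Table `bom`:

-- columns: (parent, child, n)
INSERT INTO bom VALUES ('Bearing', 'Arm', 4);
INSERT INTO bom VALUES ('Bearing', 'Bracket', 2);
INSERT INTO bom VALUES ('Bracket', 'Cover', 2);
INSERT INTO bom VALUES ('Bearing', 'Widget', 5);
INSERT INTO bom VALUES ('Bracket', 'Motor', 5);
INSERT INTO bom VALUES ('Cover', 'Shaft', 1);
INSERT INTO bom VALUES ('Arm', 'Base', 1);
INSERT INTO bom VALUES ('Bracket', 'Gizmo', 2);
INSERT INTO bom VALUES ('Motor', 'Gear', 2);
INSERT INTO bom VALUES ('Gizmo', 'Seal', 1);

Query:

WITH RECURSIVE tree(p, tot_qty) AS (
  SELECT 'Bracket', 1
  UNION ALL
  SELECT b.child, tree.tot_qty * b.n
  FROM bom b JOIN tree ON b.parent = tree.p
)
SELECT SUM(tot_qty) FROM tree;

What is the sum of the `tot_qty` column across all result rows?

Base: (Bracket, tot_qty=1).
Iteration 1: components of {Bracket} -> Cover = 1*2 = 2, Gizmo = 1*2 = 2, Motor = 1*5 = 5.
Iteration 2: components of {Cover,Gizmo,Motor} -> Gear = 5*2 = 10, Seal = 2*1 = 2, Shaft = 2*1 = 2.
Iteration 3: no further components; recursion stops.
SUM(tot_qty) = 1 + 2 + 5 + 2 + 2 + 10 + 2 = 24.

24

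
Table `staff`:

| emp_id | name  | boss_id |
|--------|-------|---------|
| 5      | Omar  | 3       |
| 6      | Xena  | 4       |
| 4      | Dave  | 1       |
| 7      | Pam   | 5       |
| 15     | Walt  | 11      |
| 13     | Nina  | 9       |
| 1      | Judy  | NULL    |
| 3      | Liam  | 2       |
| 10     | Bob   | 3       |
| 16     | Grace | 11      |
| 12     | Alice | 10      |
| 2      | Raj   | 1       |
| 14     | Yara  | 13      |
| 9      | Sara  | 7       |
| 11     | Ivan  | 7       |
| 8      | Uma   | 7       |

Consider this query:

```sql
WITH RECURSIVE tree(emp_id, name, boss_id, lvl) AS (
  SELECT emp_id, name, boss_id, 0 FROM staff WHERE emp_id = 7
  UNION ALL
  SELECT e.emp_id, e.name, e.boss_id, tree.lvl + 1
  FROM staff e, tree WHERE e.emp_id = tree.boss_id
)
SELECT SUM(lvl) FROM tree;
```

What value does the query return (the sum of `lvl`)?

10

Base: emp_id=7 (Pam), boss_id=5, lvl 0.
Iteration 1: join on emp_id=5 -> Omar (id 5, boss_id=3, lvl 1).
Iteration 2: join on emp_id=3 -> Liam (id 3, boss_id=2, lvl 2).
Iteration 3: join on emp_id=2 -> Raj (id 2, boss_id=1, lvl 3).
Iteration 4: join on emp_id=1 -> Judy (id 1, boss_id=NULL, lvl 4).
Iteration 5: boss_id is NULL; no match; recursion stops.
SUM(lvl) = 0 + 1 + 2 + 3 + 4 = 10.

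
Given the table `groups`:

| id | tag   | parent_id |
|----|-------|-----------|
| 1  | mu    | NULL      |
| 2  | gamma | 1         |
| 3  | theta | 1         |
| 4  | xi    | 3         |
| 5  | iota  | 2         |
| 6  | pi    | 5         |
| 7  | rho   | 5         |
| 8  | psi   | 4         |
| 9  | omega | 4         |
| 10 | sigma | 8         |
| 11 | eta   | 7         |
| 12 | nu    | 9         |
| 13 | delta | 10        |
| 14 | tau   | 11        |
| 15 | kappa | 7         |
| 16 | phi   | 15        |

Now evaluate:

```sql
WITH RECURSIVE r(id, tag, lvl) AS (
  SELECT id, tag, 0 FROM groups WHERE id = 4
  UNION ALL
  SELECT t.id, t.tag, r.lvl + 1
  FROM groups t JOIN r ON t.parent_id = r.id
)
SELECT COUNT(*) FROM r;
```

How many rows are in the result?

6

Base: id=4 (xi) at lvl 0.
Iteration 1: rows with parent_id in {4} -> psi (id 8, lvl 1), omega (id 9, lvl 1).
Iteration 2: rows with parent_id in {8,9} -> sigma (id 10, lvl 2), nu (id 12, lvl 2).
Iteration 3: rows with parent_id in {10,12} -> delta (id 13, lvl 3).
Iteration 4: no rows with parent_id in {13}; recursion stops.
Total rows emitted: 6.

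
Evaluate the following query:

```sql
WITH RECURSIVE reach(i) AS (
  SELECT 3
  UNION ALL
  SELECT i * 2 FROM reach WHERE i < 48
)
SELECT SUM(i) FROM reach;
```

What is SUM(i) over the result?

Base: i=3.
Iteration 1: 3 < 48 holds -> i = 3 * 2 = 6.
Iteration 2: 6 < 48 holds -> i = 6 * 2 = 12.
Iteration 3: 12 < 48 holds -> i = 12 * 2 = 24.
Iteration 4: 24 < 48 holds -> i = 24 * 2 = 48.
Iteration 5: 48 < 48 fails; recursion stops.
SUM(i) = 3 + 6 + 12 + 24 + 48 = 93.

93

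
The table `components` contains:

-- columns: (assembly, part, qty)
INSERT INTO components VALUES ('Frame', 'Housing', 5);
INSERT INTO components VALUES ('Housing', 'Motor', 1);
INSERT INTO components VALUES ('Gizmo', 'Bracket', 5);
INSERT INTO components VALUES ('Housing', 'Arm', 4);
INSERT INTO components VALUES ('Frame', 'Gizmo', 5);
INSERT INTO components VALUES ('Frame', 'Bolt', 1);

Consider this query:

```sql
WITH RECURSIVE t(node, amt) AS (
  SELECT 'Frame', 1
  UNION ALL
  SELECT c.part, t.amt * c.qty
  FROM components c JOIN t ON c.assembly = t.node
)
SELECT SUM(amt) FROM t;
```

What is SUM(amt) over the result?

Base: (Frame, amt=1).
Iteration 1: components of {Frame} -> Bolt = 1*1 = 1, Gizmo = 1*5 = 5, Housing = 1*5 = 5.
Iteration 2: components of {Bolt,Gizmo,Housing} -> Arm = 5*4 = 20, Bracket = 5*5 = 25, Motor = 5*1 = 5.
Iteration 3: no further components; recursion stops.
SUM(amt) = 1 + 1 + 5 + 5 + 25 + 20 + 5 = 62.

62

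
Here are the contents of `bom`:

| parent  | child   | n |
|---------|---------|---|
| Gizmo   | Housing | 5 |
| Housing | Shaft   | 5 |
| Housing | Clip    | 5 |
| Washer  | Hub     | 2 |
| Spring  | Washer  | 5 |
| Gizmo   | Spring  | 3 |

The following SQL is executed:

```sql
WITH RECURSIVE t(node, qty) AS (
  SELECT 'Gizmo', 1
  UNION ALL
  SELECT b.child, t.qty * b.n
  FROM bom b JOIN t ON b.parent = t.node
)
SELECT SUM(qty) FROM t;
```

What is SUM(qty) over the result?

Base: (Gizmo, qty=1).
Iteration 1: components of {Gizmo} -> Housing = 1*5 = 5, Spring = 1*3 = 3.
Iteration 2: components of {Housing,Spring} -> Clip = 5*5 = 25, Shaft = 5*5 = 25, Washer = 3*5 = 15.
Iteration 3: components of {Clip,Shaft,Washer} -> Hub = 15*2 = 30.
Iteration 4: no further components; recursion stops.
SUM(qty) = 1 + 5 + 3 + 25 + 25 + 15 + 30 = 104.

104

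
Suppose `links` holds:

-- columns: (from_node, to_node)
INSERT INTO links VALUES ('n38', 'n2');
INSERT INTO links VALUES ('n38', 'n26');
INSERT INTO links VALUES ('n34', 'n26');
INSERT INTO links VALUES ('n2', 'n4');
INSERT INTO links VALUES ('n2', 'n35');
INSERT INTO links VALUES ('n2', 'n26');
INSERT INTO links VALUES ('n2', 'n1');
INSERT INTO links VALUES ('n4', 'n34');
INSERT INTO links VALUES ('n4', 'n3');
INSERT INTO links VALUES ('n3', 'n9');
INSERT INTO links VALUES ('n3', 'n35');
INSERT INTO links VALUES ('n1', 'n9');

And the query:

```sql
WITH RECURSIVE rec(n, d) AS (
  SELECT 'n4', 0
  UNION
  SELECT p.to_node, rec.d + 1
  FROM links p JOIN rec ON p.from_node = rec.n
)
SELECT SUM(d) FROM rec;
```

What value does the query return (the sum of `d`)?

Base: (n4, d=0).
Iteration 1: edges from {n4} -> (n3, d=1), (n34, d=1).
Iteration 2: edges from {n3,n34} -> (n26, d=2), (n35, d=2), (n9, d=2).
Iteration 3: no outgoing edges from {n26,n35,n9}; recursion stops.
SUM(d) = 0 + 1 + 1 + 2 + 2 + 2 = 8.

8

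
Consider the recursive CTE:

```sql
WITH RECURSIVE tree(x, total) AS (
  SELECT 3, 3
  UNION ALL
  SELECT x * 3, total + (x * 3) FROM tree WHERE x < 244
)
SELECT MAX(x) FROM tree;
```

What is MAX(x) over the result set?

Base: x=3, total=3.
Iteration 1: 3 < 244 holds -> x = 3 * 3 = 9, total = 3 + 9 = 12.
Iteration 2: 9 < 244 holds -> x = 9 * 3 = 27, total = 12 + 27 = 39.
Iteration 3: 27 < 244 holds -> x = 27 * 3 = 81, total = 39 + 81 = 120.
Iteration 4: 81 < 244 holds -> x = 81 * 3 = 243, total = 120 + 243 = 363.
Iteration 5: 243 < 244 holds -> x = 243 * 3 = 729, total = 363 + 729 = 1092.
Iteration 6: 729 < 244 fails; recursion stops.
x values: 3, 9, 27, 81, 243, 729; the maximum is 729.

729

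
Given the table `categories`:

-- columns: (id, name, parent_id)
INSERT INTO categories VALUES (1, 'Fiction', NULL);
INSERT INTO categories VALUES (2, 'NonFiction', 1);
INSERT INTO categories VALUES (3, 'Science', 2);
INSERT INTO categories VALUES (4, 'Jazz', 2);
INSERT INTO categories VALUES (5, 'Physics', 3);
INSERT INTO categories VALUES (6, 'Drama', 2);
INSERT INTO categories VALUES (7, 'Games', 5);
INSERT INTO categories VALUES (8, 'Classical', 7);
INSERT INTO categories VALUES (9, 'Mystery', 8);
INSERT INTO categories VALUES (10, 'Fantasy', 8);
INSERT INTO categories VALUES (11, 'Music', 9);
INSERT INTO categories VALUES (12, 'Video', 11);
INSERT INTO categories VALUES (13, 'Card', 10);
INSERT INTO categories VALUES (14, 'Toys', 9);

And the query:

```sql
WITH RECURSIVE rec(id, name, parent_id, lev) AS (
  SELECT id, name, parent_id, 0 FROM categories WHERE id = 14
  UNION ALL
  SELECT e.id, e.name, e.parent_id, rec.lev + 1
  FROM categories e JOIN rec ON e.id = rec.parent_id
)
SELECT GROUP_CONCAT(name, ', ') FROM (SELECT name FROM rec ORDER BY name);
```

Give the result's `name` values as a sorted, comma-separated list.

Base: id=14 (Toys), parent_id=9, lev 0.
Iteration 1: join on id=9 -> Mystery (id 9, parent_id=8, lev 1).
Iteration 2: join on id=8 -> Classical (id 8, parent_id=7, lev 2).
Iteration 3: join on id=7 -> Games (id 7, parent_id=5, lev 3).
Iteration 4: join on id=5 -> Physics (id 5, parent_id=3, lev 4).
Iteration 5: join on id=3 -> Science (id 3, parent_id=2, lev 5).
Iteration 6: join on id=2 -> NonFiction (id 2, parent_id=1, lev 6).
Iteration 7: join on id=1 -> Fiction (id 1, parent_id=NULL, lev 7).
Iteration 8: parent_id is NULL; no match; recursion stops.

Classical, Fiction, Games, Mystery, NonFiction, Physics, Science, Toys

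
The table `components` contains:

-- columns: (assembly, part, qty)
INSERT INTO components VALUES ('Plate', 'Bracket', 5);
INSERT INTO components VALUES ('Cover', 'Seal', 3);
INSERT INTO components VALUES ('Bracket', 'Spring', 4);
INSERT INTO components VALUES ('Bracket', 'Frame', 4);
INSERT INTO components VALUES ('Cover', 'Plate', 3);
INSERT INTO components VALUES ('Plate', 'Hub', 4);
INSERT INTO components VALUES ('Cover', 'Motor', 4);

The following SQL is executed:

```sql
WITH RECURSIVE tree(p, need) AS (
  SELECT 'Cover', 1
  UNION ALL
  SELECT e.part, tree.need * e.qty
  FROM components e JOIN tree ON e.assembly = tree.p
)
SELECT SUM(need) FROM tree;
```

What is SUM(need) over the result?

158

Base: (Cover, need=1).
Iteration 1: components of {Cover} -> Motor = 1*4 = 4, Plate = 1*3 = 3, Seal = 1*3 = 3.
Iteration 2: components of {Motor,Plate,Seal} -> Bracket = 3*5 = 15, Hub = 3*4 = 12.
Iteration 3: components of {Bracket,Hub} -> Frame = 15*4 = 60, Spring = 15*4 = 60.
Iteration 4: no further components; recursion stops.
SUM(need) = 1 + 3 + 3 + 4 + 15 + 12 + 60 + 60 = 158.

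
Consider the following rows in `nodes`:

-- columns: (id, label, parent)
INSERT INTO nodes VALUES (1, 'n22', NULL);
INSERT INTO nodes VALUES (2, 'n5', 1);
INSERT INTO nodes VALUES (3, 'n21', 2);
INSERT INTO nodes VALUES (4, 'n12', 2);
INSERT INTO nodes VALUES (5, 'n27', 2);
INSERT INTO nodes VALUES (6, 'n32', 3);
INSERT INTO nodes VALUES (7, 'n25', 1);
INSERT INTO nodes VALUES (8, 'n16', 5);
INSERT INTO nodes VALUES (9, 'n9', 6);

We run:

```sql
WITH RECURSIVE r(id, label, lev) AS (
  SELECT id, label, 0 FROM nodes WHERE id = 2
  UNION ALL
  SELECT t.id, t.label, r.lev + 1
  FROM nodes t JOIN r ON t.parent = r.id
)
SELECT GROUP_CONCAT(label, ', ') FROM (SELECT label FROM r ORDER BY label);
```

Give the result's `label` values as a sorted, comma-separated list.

n12, n16, n21, n27, n32, n5, n9

Base: id=2 (n5) at lev 0.
Iteration 1: rows with parent in {2} -> n21 (id 3, lev 1), n12 (id 4, lev 1), n27 (id 5, lev 1).
Iteration 2: rows with parent in {3,4,5} -> n32 (id 6, lev 2), n16 (id 8, lev 2).
Iteration 3: rows with parent in {6,8} -> n9 (id 9, lev 3).
Iteration 4: no rows with parent in {9}; recursion stops.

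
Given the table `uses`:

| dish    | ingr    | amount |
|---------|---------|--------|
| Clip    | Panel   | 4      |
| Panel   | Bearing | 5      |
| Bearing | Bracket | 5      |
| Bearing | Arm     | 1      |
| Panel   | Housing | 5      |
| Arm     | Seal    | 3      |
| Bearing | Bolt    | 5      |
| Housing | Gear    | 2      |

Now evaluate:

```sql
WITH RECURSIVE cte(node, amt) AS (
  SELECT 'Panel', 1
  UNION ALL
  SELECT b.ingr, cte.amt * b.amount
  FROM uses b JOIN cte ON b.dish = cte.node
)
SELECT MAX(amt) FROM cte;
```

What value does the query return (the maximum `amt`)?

25

Base: (Panel, amt=1).
Iteration 1: components of {Panel} -> Bearing = 1*5 = 5, Housing = 1*5 = 5.
Iteration 2: components of {Bearing,Housing} -> Arm = 5*1 = 5, Bolt = 5*5 = 25, Bracket = 5*5 = 25, Gear = 5*2 = 10.
Iteration 3: components of {Arm,Bolt,Bracket,Gear} -> Seal = 5*3 = 15.
Iteration 4: no further components; recursion stops.
amt values: 1, 5, 5, 25, 5, 25, 10, 15; the maximum is 25.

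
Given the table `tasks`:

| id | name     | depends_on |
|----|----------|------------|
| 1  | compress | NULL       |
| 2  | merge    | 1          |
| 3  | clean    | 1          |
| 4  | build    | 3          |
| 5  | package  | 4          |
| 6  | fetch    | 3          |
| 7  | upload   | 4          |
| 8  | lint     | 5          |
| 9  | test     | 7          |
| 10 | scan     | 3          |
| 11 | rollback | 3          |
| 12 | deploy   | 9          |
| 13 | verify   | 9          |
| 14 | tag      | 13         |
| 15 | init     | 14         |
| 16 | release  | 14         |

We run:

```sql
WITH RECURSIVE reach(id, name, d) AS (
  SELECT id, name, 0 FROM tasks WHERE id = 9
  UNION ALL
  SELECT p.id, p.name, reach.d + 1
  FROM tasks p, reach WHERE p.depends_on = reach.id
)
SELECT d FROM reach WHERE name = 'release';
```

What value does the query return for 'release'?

Base: id=9 (test) at d 0.
Iteration 1: rows with depends_on in {9} -> deploy (id 12, d 1), verify (id 13, d 1).
Iteration 2: rows with depends_on in {12,13} -> tag (id 14, d 2).
Iteration 3: rows with depends_on in {14} -> init (id 15, d 3), release (id 16, d 3).
Iteration 4: no rows with depends_on in {15,16}; recursion stops.

3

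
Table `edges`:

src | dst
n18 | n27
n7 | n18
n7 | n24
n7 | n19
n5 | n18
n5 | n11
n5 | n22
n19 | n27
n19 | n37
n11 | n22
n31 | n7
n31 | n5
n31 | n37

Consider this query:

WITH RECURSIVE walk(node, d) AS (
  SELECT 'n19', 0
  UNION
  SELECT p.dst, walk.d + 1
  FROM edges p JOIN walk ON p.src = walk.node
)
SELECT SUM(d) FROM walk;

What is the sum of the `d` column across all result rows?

Base: (n19, d=0).
Iteration 1: edges from {n19} -> (n27, d=1), (n37, d=1).
Iteration 2: no outgoing edges from {n27,n37}; recursion stops.
SUM(d) = 0 + 1 + 1 = 2.

2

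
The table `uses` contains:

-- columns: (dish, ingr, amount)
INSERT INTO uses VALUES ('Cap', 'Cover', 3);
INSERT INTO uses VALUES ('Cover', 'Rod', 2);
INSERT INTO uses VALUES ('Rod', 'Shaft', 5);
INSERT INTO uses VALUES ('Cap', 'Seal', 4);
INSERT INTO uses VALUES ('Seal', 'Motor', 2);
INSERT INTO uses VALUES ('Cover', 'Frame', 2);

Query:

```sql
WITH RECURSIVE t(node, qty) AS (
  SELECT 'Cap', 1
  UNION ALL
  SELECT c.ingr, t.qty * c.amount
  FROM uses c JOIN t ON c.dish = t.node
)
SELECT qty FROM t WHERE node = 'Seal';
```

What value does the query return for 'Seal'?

Base: (Cap, qty=1).
Iteration 1: components of {Cap} -> Cover = 1*3 = 3, Seal = 1*4 = 4.
Iteration 2: components of {Cover,Seal} -> Frame = 3*2 = 6, Motor = 4*2 = 8, Rod = 3*2 = 6.
Iteration 3: components of {Frame,Motor,Rod} -> Shaft = 6*5 = 30.
Iteration 4: no further components; recursion stops.

4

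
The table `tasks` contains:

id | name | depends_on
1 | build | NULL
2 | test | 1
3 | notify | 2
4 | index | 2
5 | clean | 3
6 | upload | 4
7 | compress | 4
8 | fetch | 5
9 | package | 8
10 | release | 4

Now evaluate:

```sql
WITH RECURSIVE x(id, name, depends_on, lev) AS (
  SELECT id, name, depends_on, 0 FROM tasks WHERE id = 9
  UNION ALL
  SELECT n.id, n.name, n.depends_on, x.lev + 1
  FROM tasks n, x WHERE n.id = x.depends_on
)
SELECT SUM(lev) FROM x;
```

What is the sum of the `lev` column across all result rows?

Base: id=9 (package), depends_on=8, lev 0.
Iteration 1: join on id=8 -> fetch (id 8, depends_on=5, lev 1).
Iteration 2: join on id=5 -> clean (id 5, depends_on=3, lev 2).
Iteration 3: join on id=3 -> notify (id 3, depends_on=2, lev 3).
Iteration 4: join on id=2 -> test (id 2, depends_on=1, lev 4).
Iteration 5: join on id=1 -> build (id 1, depends_on=NULL, lev 5).
Iteration 6: depends_on is NULL; no match; recursion stops.
SUM(lev) = 0 + 1 + 2 + 3 + 4 + 5 = 15.

15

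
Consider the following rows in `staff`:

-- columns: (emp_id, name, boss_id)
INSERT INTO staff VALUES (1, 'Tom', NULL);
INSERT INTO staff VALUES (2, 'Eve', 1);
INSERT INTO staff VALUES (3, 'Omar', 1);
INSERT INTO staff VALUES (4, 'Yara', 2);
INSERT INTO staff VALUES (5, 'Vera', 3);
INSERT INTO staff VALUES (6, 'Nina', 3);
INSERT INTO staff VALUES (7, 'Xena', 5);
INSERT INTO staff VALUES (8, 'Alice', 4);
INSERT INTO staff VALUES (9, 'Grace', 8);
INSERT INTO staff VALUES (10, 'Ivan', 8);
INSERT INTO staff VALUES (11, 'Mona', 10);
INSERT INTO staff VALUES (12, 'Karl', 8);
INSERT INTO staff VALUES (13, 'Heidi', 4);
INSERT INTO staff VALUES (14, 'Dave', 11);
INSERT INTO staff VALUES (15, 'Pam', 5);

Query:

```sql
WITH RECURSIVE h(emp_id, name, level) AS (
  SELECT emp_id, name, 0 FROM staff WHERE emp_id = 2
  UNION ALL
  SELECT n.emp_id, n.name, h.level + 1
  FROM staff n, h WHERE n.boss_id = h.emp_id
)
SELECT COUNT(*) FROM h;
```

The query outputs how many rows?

Base: emp_id=2 (Eve) at level 0.
Iteration 1: rows with boss_id in {2} -> Yara (id 4, level 1).
Iteration 2: rows with boss_id in {4} -> Alice (id 8, level 2), Heidi (id 13, level 2).
Iteration 3: rows with boss_id in {8,13} -> Grace (id 9, level 3), Ivan (id 10, level 3), Karl (id 12, level 3).
Iteration 4: rows with boss_id in {9,10,12} -> Mona (id 11, level 4).
Iteration 5: rows with boss_id in {11} -> Dave (id 14, level 5).
Iteration 6: no rows with boss_id in {14}; recursion stops.
Total rows emitted: 9.

9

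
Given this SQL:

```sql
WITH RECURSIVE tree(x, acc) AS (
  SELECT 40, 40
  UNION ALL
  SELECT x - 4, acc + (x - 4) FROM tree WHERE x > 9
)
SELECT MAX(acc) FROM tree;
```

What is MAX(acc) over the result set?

Base: x=40, acc=40.
Iteration 1: 40 > 9 holds -> x = 40 - 4 = 36, acc = 40 + 36 = 76.
Iteration 2: 36 > 9 holds -> x = 36 - 4 = 32, acc = 76 + 32 = 108.
Iteration 3: 32 > 9 holds -> x = 32 - 4 = 28, acc = 108 + 28 = 136.
Iteration 4: 28 > 9 holds -> x = 28 - 4 = 24, acc = 136 + 24 = 160.
Iteration 5: 24 > 9 holds -> x = 24 - 4 = 20, acc = 160 + 20 = 180.
Iteration 6: 20 > 9 holds -> x = 20 - 4 = 16, acc = 180 + 16 = 196.
Iteration 7: 16 > 9 holds -> x = 16 - 4 = 12, acc = 196 + 12 = 208.
Iteration 8: 12 > 9 holds -> x = 12 - 4 = 8, acc = 208 + 8 = 216.
Iteration 9: 8 > 9 fails; recursion stops.
acc values: 40, 76, 108, 136, 160, 180, 196, 208, 216; the maximum is 216.

216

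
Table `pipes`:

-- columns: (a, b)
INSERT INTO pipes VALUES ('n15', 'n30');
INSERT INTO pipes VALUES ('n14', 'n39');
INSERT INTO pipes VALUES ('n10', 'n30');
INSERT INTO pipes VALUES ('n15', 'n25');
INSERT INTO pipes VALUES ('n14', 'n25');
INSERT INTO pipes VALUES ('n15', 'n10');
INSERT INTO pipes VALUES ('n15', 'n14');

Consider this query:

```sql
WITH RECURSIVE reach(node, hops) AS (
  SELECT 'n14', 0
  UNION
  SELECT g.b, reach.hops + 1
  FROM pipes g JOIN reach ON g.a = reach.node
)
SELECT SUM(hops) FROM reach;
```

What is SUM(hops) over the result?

Base: (n14, hops=0).
Iteration 1: edges from {n14} -> (n25, hops=1), (n39, hops=1).
Iteration 2: no outgoing edges from {n25,n39}; recursion stops.
SUM(hops) = 0 + 1 + 1 = 2.

2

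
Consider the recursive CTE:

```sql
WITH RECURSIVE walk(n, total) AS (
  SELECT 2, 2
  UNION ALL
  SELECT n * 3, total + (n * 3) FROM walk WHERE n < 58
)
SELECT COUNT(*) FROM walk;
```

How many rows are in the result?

5

Base: n=2, total=2.
Iteration 1: 2 < 58 holds -> n = 2 * 3 = 6, total = 2 + 6 = 8.
Iteration 2: 6 < 58 holds -> n = 6 * 3 = 18, total = 8 + 18 = 26.
Iteration 3: 18 < 58 holds -> n = 18 * 3 = 54, total = 26 + 54 = 80.
Iteration 4: 54 < 58 holds -> n = 54 * 3 = 162, total = 80 + 162 = 242.
Iteration 5: 162 < 58 fails; recursion stops.
Total rows emitted: 5.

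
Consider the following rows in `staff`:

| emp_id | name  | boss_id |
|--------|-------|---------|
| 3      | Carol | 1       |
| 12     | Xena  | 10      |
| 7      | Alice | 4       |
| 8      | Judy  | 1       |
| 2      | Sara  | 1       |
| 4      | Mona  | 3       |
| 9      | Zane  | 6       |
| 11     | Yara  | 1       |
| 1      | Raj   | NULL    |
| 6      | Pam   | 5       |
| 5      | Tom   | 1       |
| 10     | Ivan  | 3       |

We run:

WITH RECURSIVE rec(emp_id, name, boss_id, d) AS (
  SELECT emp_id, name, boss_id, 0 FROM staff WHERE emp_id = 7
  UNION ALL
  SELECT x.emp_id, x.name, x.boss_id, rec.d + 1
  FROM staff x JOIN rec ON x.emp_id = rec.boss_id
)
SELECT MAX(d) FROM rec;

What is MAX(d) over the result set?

Base: emp_id=7 (Alice), boss_id=4, d 0.
Iteration 1: join on emp_id=4 -> Mona (id 4, boss_id=3, d 1).
Iteration 2: join on emp_id=3 -> Carol (id 3, boss_id=1, d 2).
Iteration 3: join on emp_id=1 -> Raj (id 1, boss_id=NULL, d 3).
Iteration 4: boss_id is NULL; no match; recursion stops.
d values: 0, 1, 2, 3; the maximum is 3.

3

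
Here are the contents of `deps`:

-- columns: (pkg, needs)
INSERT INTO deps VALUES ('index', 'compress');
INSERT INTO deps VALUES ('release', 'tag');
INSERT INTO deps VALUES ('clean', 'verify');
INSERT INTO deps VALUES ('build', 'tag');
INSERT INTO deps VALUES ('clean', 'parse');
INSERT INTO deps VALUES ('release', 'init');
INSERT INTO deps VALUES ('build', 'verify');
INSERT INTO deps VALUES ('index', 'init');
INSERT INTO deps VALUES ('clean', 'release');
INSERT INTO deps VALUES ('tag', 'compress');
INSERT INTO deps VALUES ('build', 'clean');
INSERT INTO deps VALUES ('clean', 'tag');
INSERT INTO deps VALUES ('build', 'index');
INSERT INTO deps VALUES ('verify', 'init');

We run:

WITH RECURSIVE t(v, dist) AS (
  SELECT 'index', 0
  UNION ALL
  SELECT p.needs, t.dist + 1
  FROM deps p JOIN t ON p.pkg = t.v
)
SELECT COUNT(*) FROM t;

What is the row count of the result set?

3

Base: (index, dist=0).
Iteration 1: edges from {index} -> (compress, dist=1), (init, dist=1).
Iteration 2: no outgoing edges from {compress,init}; recursion stops.
Total rows emitted: 3.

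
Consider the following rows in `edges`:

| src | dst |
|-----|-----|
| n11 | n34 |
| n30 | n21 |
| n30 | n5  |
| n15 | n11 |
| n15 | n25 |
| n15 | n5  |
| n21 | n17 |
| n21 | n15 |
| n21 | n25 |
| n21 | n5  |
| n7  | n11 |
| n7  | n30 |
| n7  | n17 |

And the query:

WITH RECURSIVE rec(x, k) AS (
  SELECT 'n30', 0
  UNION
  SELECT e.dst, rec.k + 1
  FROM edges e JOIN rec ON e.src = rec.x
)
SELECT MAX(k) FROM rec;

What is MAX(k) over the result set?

4

Base: (n30, k=0).
Iteration 1: edges from {n30} -> (n21, k=1), (n5, k=1).
Iteration 2: edges from {n21,n5} -> (n15, k=2), (n17, k=2), (n25, k=2), (n5, k=2).
Iteration 3: edges from {n15,n17,n25,n5} -> (n11, k=3), (n25, k=3), (n5, k=3).
Iteration 4: edges from {n11,n25,n5} -> (n34, k=4).
Iteration 5: no outgoing edges from {n34}; recursion stops.
k values: 0, 1, 1, 2, 2, 2, 2, 3, 3, 3, 4; the maximum is 4.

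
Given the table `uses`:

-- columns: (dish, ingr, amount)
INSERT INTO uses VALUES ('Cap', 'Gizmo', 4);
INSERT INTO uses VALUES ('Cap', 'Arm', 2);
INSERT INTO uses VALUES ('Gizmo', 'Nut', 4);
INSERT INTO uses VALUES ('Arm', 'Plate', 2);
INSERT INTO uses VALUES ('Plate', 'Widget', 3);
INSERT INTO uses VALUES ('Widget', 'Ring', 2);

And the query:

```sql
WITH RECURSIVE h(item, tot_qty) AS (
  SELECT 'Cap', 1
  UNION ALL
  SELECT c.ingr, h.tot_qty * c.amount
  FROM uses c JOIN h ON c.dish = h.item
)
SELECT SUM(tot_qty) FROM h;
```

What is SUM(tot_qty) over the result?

Base: (Cap, tot_qty=1).
Iteration 1: components of {Cap} -> Arm = 1*2 = 2, Gizmo = 1*4 = 4.
Iteration 2: components of {Arm,Gizmo} -> Nut = 4*4 = 16, Plate = 2*2 = 4.
Iteration 3: components of {Nut,Plate} -> Widget = 4*3 = 12.
Iteration 4: components of {Widget} -> Ring = 12*2 = 24.
Iteration 5: no further components; recursion stops.
SUM(tot_qty) = 1 + 4 + 2 + 16 + 4 + 12 + 24 = 63.

63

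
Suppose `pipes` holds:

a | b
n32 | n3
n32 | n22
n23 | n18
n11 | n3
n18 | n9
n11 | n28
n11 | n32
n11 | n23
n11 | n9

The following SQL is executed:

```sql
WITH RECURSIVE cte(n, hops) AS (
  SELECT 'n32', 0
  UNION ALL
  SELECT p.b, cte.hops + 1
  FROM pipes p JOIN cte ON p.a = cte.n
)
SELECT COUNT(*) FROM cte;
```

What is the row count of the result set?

Base: (n32, hops=0).
Iteration 1: edges from {n32} -> (n22, hops=1), (n3, hops=1).
Iteration 2: no outgoing edges from {n22,n3}; recursion stops.
Total rows emitted: 3.

3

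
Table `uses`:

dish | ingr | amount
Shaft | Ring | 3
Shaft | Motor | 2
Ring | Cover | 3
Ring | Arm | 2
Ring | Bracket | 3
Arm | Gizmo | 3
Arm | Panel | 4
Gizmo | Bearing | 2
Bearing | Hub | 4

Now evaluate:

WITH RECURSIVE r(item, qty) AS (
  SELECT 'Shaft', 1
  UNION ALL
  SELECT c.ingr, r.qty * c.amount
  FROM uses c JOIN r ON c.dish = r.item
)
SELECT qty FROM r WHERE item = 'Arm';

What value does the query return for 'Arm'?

Base: (Shaft, qty=1).
Iteration 1: components of {Shaft} -> Motor = 1*2 = 2, Ring = 1*3 = 3.
Iteration 2: components of {Motor,Ring} -> Arm = 3*2 = 6, Bracket = 3*3 = 9, Cover = 3*3 = 9.
Iteration 3: components of {Arm,Bracket,Cover} -> Gizmo = 6*3 = 18, Panel = 6*4 = 24.
Iteration 4: components of {Gizmo,Panel} -> Bearing = 18*2 = 36.
Iteration 5: components of {Bearing} -> Hub = 36*4 = 144.
Iteration 6: no further components; recursion stops.

6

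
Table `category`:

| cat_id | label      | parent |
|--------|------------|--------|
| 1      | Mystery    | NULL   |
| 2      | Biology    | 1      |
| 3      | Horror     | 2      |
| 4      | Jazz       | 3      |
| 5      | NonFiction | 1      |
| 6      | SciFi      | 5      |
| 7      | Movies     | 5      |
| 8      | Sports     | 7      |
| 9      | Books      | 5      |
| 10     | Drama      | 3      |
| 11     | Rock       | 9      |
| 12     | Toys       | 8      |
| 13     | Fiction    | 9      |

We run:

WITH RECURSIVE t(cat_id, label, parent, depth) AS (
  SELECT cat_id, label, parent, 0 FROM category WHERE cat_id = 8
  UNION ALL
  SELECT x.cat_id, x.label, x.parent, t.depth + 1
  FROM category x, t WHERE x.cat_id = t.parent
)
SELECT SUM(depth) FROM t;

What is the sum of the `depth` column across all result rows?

Base: cat_id=8 (Sports), parent=7, depth 0.
Iteration 1: join on cat_id=7 -> Movies (id 7, parent=5, depth 1).
Iteration 2: join on cat_id=5 -> NonFiction (id 5, parent=1, depth 2).
Iteration 3: join on cat_id=1 -> Mystery (id 1, parent=NULL, depth 3).
Iteration 4: parent is NULL; no match; recursion stops.
SUM(depth) = 0 + 1 + 2 + 3 = 6.

6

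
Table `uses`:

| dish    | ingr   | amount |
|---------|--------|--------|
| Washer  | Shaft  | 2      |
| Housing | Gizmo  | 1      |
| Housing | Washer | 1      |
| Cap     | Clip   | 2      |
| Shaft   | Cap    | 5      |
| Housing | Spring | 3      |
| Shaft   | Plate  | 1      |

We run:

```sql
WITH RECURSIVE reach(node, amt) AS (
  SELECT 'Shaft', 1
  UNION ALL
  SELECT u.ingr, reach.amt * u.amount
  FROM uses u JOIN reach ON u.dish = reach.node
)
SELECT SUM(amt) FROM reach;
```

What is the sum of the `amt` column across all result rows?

Base: (Shaft, amt=1).
Iteration 1: components of {Shaft} -> Cap = 1*5 = 5, Plate = 1*1 = 1.
Iteration 2: components of {Cap,Plate} -> Clip = 5*2 = 10.
Iteration 3: no further components; recursion stops.
SUM(amt) = 1 + 5 + 1 + 10 = 17.

17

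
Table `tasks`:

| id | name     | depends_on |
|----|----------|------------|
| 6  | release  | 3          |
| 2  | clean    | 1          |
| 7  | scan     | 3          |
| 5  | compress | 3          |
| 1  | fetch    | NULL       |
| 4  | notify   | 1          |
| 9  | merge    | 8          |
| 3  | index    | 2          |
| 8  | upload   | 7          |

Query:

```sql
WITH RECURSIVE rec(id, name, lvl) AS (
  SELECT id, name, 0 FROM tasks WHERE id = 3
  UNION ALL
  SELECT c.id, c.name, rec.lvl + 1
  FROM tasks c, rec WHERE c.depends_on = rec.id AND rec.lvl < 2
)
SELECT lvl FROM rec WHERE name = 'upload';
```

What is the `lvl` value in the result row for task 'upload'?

2

Base: id=3 (index) at lvl 0.
Iteration 1: rows with depends_on in {3} -> compress (id 5, lvl 1), release (id 6, lvl 1), scan (id 7, lvl 1).
Iteration 2: rows with depends_on in {5,6,7} -> upload (id 8, lvl 2).
Iteration 3: lvl < 2 fails for all current rows; recursion stops.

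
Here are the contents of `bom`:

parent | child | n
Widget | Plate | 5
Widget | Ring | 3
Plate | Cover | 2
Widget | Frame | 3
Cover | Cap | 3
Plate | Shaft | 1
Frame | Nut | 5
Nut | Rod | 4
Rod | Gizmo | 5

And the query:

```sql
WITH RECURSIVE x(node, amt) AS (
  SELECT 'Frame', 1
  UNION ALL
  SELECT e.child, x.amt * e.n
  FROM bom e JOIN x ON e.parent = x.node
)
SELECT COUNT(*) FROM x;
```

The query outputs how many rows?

Base: (Frame, amt=1).
Iteration 1: components of {Frame} -> Nut = 1*5 = 5.
Iteration 2: components of {Nut} -> Rod = 5*4 = 20.
Iteration 3: components of {Rod} -> Gizmo = 20*5 = 100.
Iteration 4: no further components; recursion stops.
Total rows emitted: 4.

4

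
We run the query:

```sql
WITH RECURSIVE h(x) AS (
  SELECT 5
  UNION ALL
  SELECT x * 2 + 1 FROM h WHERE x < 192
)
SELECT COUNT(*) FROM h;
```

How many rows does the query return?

Base: x=5.
Iteration 1: 5 < 192 holds -> x = 5 * 2 + 1 = 11.
Iteration 2: 11 < 192 holds -> x = 11 * 2 + 1 = 23.
Iteration 3: 23 < 192 holds -> x = 23 * 2 + 1 = 47.
Iteration 4: 47 < 192 holds -> x = 47 * 2 + 1 = 95.
Iteration 5: 95 < 192 holds -> x = 95 * 2 + 1 = 191.
Iteration 6: 191 < 192 holds -> x = 191 * 2 + 1 = 383.
Iteration 7: 383 < 192 fails; recursion stops.
Total rows emitted: 7.

7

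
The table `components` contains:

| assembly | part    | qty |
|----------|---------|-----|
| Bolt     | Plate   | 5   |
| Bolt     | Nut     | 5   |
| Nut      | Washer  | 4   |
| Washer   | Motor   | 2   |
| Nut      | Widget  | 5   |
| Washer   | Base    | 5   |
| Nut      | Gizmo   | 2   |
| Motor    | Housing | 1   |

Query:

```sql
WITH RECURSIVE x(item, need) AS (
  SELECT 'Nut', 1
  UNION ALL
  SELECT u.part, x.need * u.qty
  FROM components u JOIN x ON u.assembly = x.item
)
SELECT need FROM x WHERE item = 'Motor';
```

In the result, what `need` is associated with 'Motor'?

Base: (Nut, need=1).
Iteration 1: components of {Nut} -> Gizmo = 1*2 = 2, Washer = 1*4 = 4, Widget = 1*5 = 5.
Iteration 2: components of {Gizmo,Washer,Widget} -> Base = 4*5 = 20, Motor = 4*2 = 8.
Iteration 3: components of {Base,Motor} -> Housing = 8*1 = 8.
Iteration 4: no further components; recursion stops.

8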